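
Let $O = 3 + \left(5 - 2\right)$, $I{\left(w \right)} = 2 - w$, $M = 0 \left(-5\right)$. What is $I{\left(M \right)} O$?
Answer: $12$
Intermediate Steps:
$M = 0$
$O = 6$ ($O = 3 + \left(5 - 2\right) = 3 + 3 = 6$)
$I{\left(M \right)} O = \left(2 - 0\right) 6 = \left(2 + 0\right) 6 = 2 \cdot 6 = 12$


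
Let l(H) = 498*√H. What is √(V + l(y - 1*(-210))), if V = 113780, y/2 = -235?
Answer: 2*√(28445 + 249*I*√65) ≈ 337.52 + 11.896*I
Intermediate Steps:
y = -470 (y = 2*(-235) = -470)
√(V + l(y - 1*(-210))) = √(113780 + 498*√(-470 - 1*(-210))) = √(113780 + 498*√(-470 + 210)) = √(113780 + 498*√(-260)) = √(113780 + 498*(2*I*√65)) = √(113780 + 996*I*√65)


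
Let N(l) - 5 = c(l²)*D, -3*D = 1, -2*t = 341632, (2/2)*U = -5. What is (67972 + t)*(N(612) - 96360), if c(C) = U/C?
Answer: 2783667269998405/280908 ≈ 9.9095e+9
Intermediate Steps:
U = -5
t = -170816 (t = -½*341632 = -170816)
c(C) = -5/C
D = -⅓ (D = -⅓*1 = -⅓ ≈ -0.33333)
N(l) = 5 + 5/(3*l²) (N(l) = 5 - 5/l²*(-⅓) = 5 + 5/(3*l²))
(67972 + t)*(N(612) - 96360) = (67972 - 170816)*((5 + (5/3)/612²) - 96360) = -102844*((5 + (5/3)*(1/374544)) - 96360) = -102844*((5 + 5/1123632) - 96360) = -102844*(5618165/1123632 - 96360) = -102844*(-108267561355/1123632) = 2783667269998405/280908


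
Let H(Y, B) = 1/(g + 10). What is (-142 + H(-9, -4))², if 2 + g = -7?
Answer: 19881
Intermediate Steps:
g = -9 (g = -2 - 7 = -9)
H(Y, B) = 1 (H(Y, B) = 1/(-9 + 10) = 1/1 = 1)
(-142 + H(-9, -4))² = (-142 + 1)² = (-141)² = 19881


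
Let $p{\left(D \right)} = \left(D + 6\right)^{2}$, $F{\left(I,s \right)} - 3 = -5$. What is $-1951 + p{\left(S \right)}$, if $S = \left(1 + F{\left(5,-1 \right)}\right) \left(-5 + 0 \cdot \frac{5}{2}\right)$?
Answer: $-1830$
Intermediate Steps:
$F{\left(I,s \right)} = -2$ ($F{\left(I,s \right)} = 3 - 5 = -2$)
$S = 5$ ($S = \left(1 - 2\right) \left(-5 + 0 \cdot \frac{5}{2}\right) = - (-5 + 0 \cdot 5 \cdot \frac{1}{2}) = - (-5 + 0 \cdot \frac{5}{2}) = - (-5 + 0) = \left(-1\right) \left(-5\right) = 5$)
$p{\left(D \right)} = \left(6 + D\right)^{2}$
$-1951 + p{\left(S \right)} = -1951 + \left(6 + 5\right)^{2} = -1951 + 11^{2} = -1951 + 121 = -1830$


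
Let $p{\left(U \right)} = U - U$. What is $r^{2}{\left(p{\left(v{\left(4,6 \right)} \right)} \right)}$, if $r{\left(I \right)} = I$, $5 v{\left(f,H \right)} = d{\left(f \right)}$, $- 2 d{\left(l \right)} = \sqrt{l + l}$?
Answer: $0$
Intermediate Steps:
$d{\left(l \right)} = - \frac{\sqrt{2} \sqrt{l}}{2}$ ($d{\left(l \right)} = - \frac{\sqrt{l + l}}{2} = - \frac{\sqrt{2 l}}{2} = - \frac{\sqrt{2} \sqrt{l}}{2}$)
$v{\left(f,H \right)} = - \frac{\sqrt{2} \sqrt{f}}{10}$ ($v{\left(f,H \right)} = \frac{\left(- \frac{1}{2}\right) \sqrt{2} \sqrt{f}}{5} = - \frac{\sqrt{2} \sqrt{f}}{10}$)
$p{\left(U \right)} = 0$
$r^{2}{\left(p{\left(v{\left(4,6 \right)} \right)} \right)} = 0^{2} = 0$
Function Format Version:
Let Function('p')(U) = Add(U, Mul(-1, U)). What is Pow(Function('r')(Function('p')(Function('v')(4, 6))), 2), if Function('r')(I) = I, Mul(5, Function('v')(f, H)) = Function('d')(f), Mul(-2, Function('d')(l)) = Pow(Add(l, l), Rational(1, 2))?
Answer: 0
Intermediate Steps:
Function('d')(l) = Mul(Rational(-1, 2), Pow(2, Rational(1, 2)), Pow(l, Rational(1, 2))) (Function('d')(l) = Mul(Rational(-1, 2), Pow(Add(l, l), Rational(1, 2))) = Mul(Rational(-1, 2), Pow(Mul(2, l), Rational(1, 2))) = Mul(Rational(-1, 2), Mul(Pow(2, Rational(1, 2)), Pow(l, Rational(1, 2)))) = Mul(Rational(-1, 2), Pow(2, Rational(1, 2)), Pow(l, Rational(1, 2))))
Function('v')(f, H) = Mul(Rational(-1, 10), Pow(2, Rational(1, 2)), Pow(f, Rational(1, 2))) (Function('v')(f, H) = Mul(Rational(1, 5), Mul(Rational(-1, 2), Pow(2, Rational(1, 2)), Pow(f, Rational(1, 2)))) = Mul(Rational(-1, 10), Pow(2, Rational(1, 2)), Pow(f, Rational(1, 2))))
Function('p')(U) = 0
Pow(Function('r')(Function('p')(Function('v')(4, 6))), 2) = Pow(0, 2) = 0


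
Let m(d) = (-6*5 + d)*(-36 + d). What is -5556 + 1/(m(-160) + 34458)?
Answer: -398354087/71698 ≈ -5556.0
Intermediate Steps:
m(d) = (-36 + d)*(-30 + d) (m(d) = (-30 + d)*(-36 + d) = (-36 + d)*(-30 + d))
-5556 + 1/(m(-160) + 34458) = -5556 + 1/((1080 + (-160)² - 66*(-160)) + 34458) = -5556 + 1/((1080 + 25600 + 10560) + 34458) = -5556 + 1/(37240 + 34458) = -5556 + 1/71698 = -398354087/71698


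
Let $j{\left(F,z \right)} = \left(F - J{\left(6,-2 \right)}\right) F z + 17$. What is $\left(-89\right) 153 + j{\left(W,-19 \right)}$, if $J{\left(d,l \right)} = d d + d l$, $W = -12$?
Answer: $-21808$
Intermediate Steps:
$J{\left(d,l \right)} = d^{2} + d l$
$j{\left(F,z \right)} = 17 + F z \left(-24 + F\right)$ ($j{\left(F,z \right)} = \left(F - 6 \left(6 - 2\right)\right) F z + 17 = \left(F - 6 \cdot 4\right) F z + 17 = \left(F - 24\right) F z + 17 = \left(-24 + F\right) F z + 17 = F \left(-24 + F\right) z + 17 = F z \left(-24 + F\right) + 17 = 17 + F z \left(-24 + F\right)$)
$\left(-89\right) 153 + j{\left(W,-19 \right)} = \left(-89\right) 153 - \left(-17 + 2736 + 5472\right) = -13617 - 8191 = -21808$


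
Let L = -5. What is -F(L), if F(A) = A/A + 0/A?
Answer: -1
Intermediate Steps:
F(A) = 1 (F(A) = 1 + 0 = 1)
-F(L) = -1*1 = -1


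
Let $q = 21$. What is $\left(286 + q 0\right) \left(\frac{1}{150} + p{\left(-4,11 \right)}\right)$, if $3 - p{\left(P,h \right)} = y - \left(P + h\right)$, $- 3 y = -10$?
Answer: $\frac{143143}{75} \approx 1908.6$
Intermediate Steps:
$y = \frac{10}{3}$ ($y = \left(- \frac{1}{3}\right) \left(-10\right) = \frac{10}{3} \approx 3.3333$)
$p{\left(P,h \right)} = - \frac{1}{3} + P + h$ ($p{\left(P,h \right)} = 3 - \left(\frac{10}{3} - \left(P + h\right)\right) = 3 - \left(\frac{10}{3} - P - h\right) = 3 + \left(- \frac{10}{3} + P + h\right) = - \frac{1}{3} + P + h$)
$\left(286 + q 0\right) \left(\frac{1}{150} + p{\left(-4,11 \right)}\right) = \left(286 + 21 \cdot 0\right) \left(\frac{1}{150} - - \frac{20}{3}\right) = \left(286 + 0\right) \left(\frac{1}{150} + \frac{20}{3}\right) = 286 \cdot \frac{1001}{150} = \frac{143143}{75}$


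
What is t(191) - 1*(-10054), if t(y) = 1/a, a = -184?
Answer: 1849935/184 ≈ 10054.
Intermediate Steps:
t(y) = -1/184 (t(y) = 1/(-184) = -1/184)
t(191) - 1*(-10054) = -1/184 - 1*(-10054) = -1/184 + 10054 = 1849935/184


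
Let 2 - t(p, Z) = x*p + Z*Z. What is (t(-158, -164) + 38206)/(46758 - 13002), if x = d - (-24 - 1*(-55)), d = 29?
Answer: 2749/8439 ≈ 0.32575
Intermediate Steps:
x = -2 (x = 29 - (-24 - 1*(-55)) = 29 - (-24 + 55) = 29 - 1*31 = 29 - 31 = -2)
t(p, Z) = 2 - Z² + 2*p (t(p, Z) = 2 - (-2*p + Z*Z) = 2 - (-2*p + Z²) = 2 - (Z² - 2*p) = 2 + (-Z² + 2*p) = 2 - Z² + 2*p)
(t(-158, -164) + 38206)/(46758 - 13002) = ((2 - 1*(-164)² + 2*(-158)) + 38206)/(46758 - 13002) = ((2 - 1*26896 - 316) + 38206)/33756 = ((2 - 26896 - 316) + 38206)*(1/33756) = (-27210 + 38206)*(1/33756) = 10996*(1/33756) = 2749/8439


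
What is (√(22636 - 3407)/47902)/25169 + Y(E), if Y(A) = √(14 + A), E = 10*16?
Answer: √174 + √19229/1205645438 ≈ 13.191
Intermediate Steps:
E = 160
(√(22636 - 3407)/47902)/25169 + Y(E) = (√(22636 - 3407)/47902)/25169 + √(14 + 160) = (√19229*(1/47902))*(1/25169) + √174 = (√19229/47902)*(1/25169) + √174 = √19229/1205645438 + √174 = √174 + √19229/1205645438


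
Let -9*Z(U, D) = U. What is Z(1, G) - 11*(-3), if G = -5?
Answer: 296/9 ≈ 32.889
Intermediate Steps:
Z(U, D) = -U/9
Z(1, G) - 11*(-3) = -⅑*1 - 11*(-3) = -⅑ + 33 = 296/9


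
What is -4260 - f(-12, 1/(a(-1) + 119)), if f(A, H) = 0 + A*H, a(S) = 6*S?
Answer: -481368/113 ≈ -4259.9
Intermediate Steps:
f(A, H) = A*H
-4260 - f(-12, 1/(a(-1) + 119)) = -4260 - (-12)/(6*(-1) + 119) = -4260 - (-12)/(-6 + 119) = -4260 - (-12)/113 = -4260 - 1*(-12/113) = -4260 + 12/113 = -481368/113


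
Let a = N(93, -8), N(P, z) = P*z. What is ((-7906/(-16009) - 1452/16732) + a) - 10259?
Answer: -736795754410/66965647 ≈ -11003.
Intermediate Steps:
a = -744 (a = 93*(-8) = -744)
((-7906/(-16009) - 1452/16732) + a) - 10259 = ((-7906/(-16009) - 1452/16732) - 744) - 10259 = ((-7906*(-1/16009) - 1452*1/16732) - 744) - 10259 = ((7906/16009 - 363/4183) - 744) - 10259 = (27259531/66965647 - 744) - 10259 = -49795181837/66965647 - 10259 = -736795754410/66965647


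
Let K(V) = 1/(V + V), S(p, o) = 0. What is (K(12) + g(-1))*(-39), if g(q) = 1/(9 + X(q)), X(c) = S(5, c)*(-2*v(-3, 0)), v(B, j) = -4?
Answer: -143/24 ≈ -5.9583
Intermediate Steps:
K(V) = 1/(2*V)
X(c) = 0 (X(c) = 0*(-2*(-4)) = 0*8 = 0)
g(q) = ⅑ (g(q) = 1/(9 + 0) = 1/9 = ⅑)
(K(12) + g(-1))*(-39) = ((½)/12 + ⅑)*(-39) = ((½)*(1/12) + ⅑)*(-39) = (1/24 + ⅑)*(-39) = (11/72)*(-39) = -143/24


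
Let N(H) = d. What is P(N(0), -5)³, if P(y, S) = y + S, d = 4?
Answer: -1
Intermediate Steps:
N(H) = 4
P(y, S) = S + y
P(N(0), -5)³ = (-5 + 4)³ = (-1)³ = -1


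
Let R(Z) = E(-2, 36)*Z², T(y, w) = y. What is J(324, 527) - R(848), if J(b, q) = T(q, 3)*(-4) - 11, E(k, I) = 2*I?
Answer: -51777607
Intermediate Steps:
R(Z) = 72*Z² (R(Z) = (2*36)*Z² = 72*Z²)
J(b, q) = -11 - 4*q (J(b, q) = q*(-4) - 11 = -4*q - 11 = -11 - 4*q)
J(324, 527) - R(848) = (-11 - 4*527) - 72*848² = (-11 - 2108) - 72*719104 = -2119 - 1*51775488 = -2119 - 51775488 = -51777607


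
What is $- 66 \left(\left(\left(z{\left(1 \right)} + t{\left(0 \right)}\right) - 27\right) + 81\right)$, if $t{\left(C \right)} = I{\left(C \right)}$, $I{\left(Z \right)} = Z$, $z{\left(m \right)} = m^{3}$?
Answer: $-3630$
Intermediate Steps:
$t{\left(C \right)} = C$
$- 66 \left(\left(\left(z{\left(1 \right)} + t{\left(0 \right)}\right) - 27\right) + 81\right) = - 66 \left(\left(\left(1^{3} + 0\right) - 27\right) + 81\right) = - 66 \left(\left(\left(1 + 0\right) - 27\right) + 81\right) = - 66 \left(\left(1 - 27\right) + 81\right) = - 66 \left(-26 + 81\right) = \left(-66\right) 55 = -3630$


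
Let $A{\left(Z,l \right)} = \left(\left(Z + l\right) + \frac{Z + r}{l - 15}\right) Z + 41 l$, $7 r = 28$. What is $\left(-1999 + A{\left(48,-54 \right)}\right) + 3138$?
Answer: $- \frac{32181}{23} \approx -1399.2$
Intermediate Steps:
$r = 4$ ($r = \frac{1}{7} \cdot 28 = 4$)
$A{\left(Z,l \right)} = 41 l + Z \left(Z + l + \frac{4 + Z}{-15 + l}\right)$ ($A{\left(Z,l \right)} = \left(\left(Z + l\right) + \frac{Z + 4}{l - 15}\right) Z + 41 l = \left(\left(Z + l\right) + \frac{4 + Z}{-15 + l}\right) Z + 41 l = \left(Z + l + \frac{4 + Z}{-15 + l}\right) Z + 41 l = Z \left(Z + l + \frac{4 + Z}{-15 + l}\right) + 41 l = 41 l + Z \left(Z + l + \frac{4 + Z}{-15 + l}\right)$)
$\left(-1999 + A{\left(48,-54 \right)}\right) + 3138 = \left(-1999 + \frac{\left(-615\right) \left(-54\right) - 14 \cdot 48^{2} + 4 \cdot 48 + 41 \left(-54\right)^{2} + 48 \left(-54\right)^{2} - 54 \cdot 48^{2} - 720 \left(-54\right)}{-15 - 54}\right) + 3138 = \left(-1999 + \frac{33210 - 32256 + 192 + 41 \cdot 2916 + 48 \cdot 2916 - 124416 + 38880}{-69}\right) + 3138 = \left(-1999 - \frac{33210 - 32256 + 192 + 119556 + 139968 - 124416 + 38880}{69}\right) + 3138 = \left(-1999 - \frac{58378}{23}\right) + 3138 = - \frac{104355}{23} + 3138 = - \frac{32181}{23}$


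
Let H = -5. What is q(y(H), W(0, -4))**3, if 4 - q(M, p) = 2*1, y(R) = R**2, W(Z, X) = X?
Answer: 8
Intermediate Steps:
q(M, p) = 2 (q(M, p) = 4 - 2 = 2)
q(y(H), W(0, -4))**3 = 2**3 = 8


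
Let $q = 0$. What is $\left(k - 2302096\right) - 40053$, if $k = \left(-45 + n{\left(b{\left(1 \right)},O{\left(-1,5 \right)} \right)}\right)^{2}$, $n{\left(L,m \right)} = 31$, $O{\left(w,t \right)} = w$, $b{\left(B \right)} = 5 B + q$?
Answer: $-2341953$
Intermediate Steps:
$b{\left(B \right)} = 5 B$ ($b{\left(B \right)} = 5 B + 0 = 5 B$)
$k = 196$ ($k = \left(-45 + 31\right)^{2} = \left(-14\right)^{2} = 196$)
$\left(k - 2302096\right) - 40053 = \left(196 - 2302096\right) - 40053 = -2301900 - 40053 = -2341953$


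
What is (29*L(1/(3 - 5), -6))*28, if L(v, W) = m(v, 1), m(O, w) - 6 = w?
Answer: 5684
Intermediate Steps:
m(O, w) = 6 + w
L(v, W) = 7 (L(v, W) = 6 + 1 = 7)
(29*L(1/(3 - 5), -6))*28 = (29*7)*28 = 203*28 = 5684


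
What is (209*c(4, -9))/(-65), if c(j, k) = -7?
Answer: 1463/65 ≈ 22.508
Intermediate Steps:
(209*c(4, -9))/(-65) = (209*(-7))/(-65) = -1463*(-1/65) = 1463/65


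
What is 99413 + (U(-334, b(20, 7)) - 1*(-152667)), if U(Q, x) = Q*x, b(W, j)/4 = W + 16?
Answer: 203984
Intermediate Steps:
b(W, j) = 64 + 4*W (b(W, j) = 4*(W + 16) = 4*(16 + W) = 64 + 4*W)
99413 + (U(-334, b(20, 7)) - 1*(-152667)) = 99413 + (-334*(64 + 4*20) - 1*(-152667)) = 99413 + (-334*(64 + 80) + 152667) = 99413 + (-334*144 + 152667) = 99413 + (-48096 + 152667) = 99413 + 104571 = 203984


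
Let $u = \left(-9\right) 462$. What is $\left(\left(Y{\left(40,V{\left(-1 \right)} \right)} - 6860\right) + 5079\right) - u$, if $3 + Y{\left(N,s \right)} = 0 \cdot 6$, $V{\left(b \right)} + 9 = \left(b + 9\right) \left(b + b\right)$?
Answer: $2374$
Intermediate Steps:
$V{\left(b \right)} = -9 + 2 b \left(9 + b\right)$ ($V{\left(b \right)} = -9 + \left(b + 9\right) \left(b + b\right) = -9 + \left(9 + b\right) 2 b = -9 + 2 b \left(9 + b\right)$)
$Y{\left(N,s \right)} = -3$ ($Y{\left(N,s \right)} = -3 + 0 \cdot 6 = -3 + 0 = -3$)
$u = -4158$
$\left(\left(Y{\left(40,V{\left(-1 \right)} \right)} - 6860\right) + 5079\right) - u = \left(\left(-3 - 6860\right) + 5079\right) - -4158 = \left(-6863 + 5079\right) + 4158 = -1784 + 4158 = 2374$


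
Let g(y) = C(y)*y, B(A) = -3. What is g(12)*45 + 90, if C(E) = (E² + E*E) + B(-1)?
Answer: 153990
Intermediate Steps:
C(E) = -3 + 2*E² (C(E) = (E² + E*E) - 3 = (E² + E²) - 3 = 2*E² - 3 = -3 + 2*E²)
g(y) = y*(-3 + 2*y²) (g(y) = (-3 + 2*y²)*y = y*(-3 + 2*y²))
g(12)*45 + 90 = (12*(-3 + 2*12²))*45 + 90 = (12*(-3 + 2*144))*45 + 90 = (12*(-3 + 288))*45 + 90 = (12*285)*45 + 90 = 3420*45 + 90 = 153900 + 90 = 153990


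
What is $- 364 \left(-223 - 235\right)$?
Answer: $166712$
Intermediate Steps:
$- 364 \left(-223 - 235\right) = \left(-364\right) \left(-458\right) = 166712$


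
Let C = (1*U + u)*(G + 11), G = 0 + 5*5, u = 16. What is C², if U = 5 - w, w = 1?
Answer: 518400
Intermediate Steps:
U = 4 (U = 5 - 1*1 = 5 - 1 = 4)
G = 25 (G = 0 + 25 = 25)
C = 720 (C = (1*4 + 16)*(25 + 11) = (4 + 16)*36 = 20*36 = 720)
C² = 720² = 518400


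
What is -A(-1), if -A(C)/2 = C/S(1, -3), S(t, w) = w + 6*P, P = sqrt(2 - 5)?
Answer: 2/39 + 4*I*sqrt(3)/39 ≈ 0.051282 + 0.17765*I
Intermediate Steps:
P = I*sqrt(3) (P = sqrt(-3) = I*sqrt(3) ≈ 1.732*I)
S(t, w) = w + 6*I*sqrt(3) (S(t, w) = w + 6*(I*sqrt(3)) = w + 6*I*sqrt(3))
A(C) = -2*C/(-3 + 6*I*sqrt(3))
-A(-1) = -((2/39)*(-1) + (4/39)*I*(-1)*sqrt(3)) = -(-2/39 - 4*I*sqrt(3)/39) = 2/39 + 4*I*sqrt(3)/39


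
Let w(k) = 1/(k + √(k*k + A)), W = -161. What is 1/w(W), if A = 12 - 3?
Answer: -161 + √25930 ≈ 0.027948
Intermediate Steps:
A = 9
w(k) = 1/(k + √(9 + k²)) (w(k) = 1/(k + √(k*k + 9)) = 1/(k + √(k² + 9)) = 1/(k + √(9 + k²)))
1/w(W) = 1/(1/(-161 + √(9 + (-161)²))) = 1/(1/(-161 + √(9 + 25921))) = 1/(1/(-161 + √25930)) = -161 + √25930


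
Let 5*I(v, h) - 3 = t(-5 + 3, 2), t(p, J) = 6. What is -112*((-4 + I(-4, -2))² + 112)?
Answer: -327152/25 ≈ -13086.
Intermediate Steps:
I(v, h) = 9/5 (I(v, h) = ⅗ + (⅕)*6 = ⅗ + 6/5 = 9/5)
-112*((-4 + I(-4, -2))² + 112) = -112*((-4 + 9/5)² + 112) = -112*((-11/5)² + 112) = -112*(121/25 + 112) = -112*2921/25 = -327152/25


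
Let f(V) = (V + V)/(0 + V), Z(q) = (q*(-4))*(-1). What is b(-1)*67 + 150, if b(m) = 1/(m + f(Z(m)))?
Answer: 217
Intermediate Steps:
Z(q) = 4*q (Z(q) = -4*q*(-1) = 4*q)
f(V) = 2 (f(V) = (2*V)/V = 2)
b(m) = 1/(2 + m) (b(m) = 1/(m + 2) = 1/(2 + m))
b(-1)*67 + 150 = 67/(2 - 1) + 150 = 67/1 + 150 = 1*67 + 150 = 67 + 150 = 217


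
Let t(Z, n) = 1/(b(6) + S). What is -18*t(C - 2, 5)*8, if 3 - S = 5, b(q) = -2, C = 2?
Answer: 36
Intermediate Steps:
S = -2 (S = 3 - 1*5 = 3 - 5 = -2)
t(Z, n) = -¼ (t(Z, n) = 1/(-2 - 2) = 1/(-4) = -¼)
-18*t(C - 2, 5)*8 = -18*(-¼)*8 = (9/2)*8 = 36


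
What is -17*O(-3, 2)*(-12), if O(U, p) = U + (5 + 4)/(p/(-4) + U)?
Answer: -7956/7 ≈ -1136.6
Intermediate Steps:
O(U, p) = U + 9/(U - p/4) (O(U, p) = U + 9/(p*(-¼) + U) = U + 9/(-p/4 + U) = U + 9/(U - p/4))
-17*O(-3, 2)*(-12) = -17*(36 + 4*(-3)² - 1*(-3)*2)/(-1*2 + 4*(-3))*(-12) = -17*(36 + 4*9 + 6)/(-2 - 12)*(-12) = -17*(36 + 36 + 6)/(-14)*(-12) = -(-17)*78/14*(-12) = -17*(-39/7)*(-12) = (663/7)*(-12) = -7956/7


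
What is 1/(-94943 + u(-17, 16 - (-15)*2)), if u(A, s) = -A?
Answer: -1/94926 ≈ -1.0535e-5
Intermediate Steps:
1/(-94943 + u(-17, 16 - (-15)*2)) = 1/(-94943 - 1*(-17)) = 1/(-94943 + 17) = 1/(-94926) = -1/94926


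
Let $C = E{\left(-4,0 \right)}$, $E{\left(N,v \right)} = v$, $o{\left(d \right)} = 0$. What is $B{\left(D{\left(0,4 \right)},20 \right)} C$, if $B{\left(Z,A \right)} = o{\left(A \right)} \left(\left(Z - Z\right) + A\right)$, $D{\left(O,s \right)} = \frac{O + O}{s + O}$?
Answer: $0$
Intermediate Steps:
$D{\left(O,s \right)} = \frac{2 O}{O + s}$
$B{\left(Z,A \right)} = 0$ ($B{\left(Z,A \right)} = 0 \left(\left(Z - Z\right) + A\right) = 0 \left(0 + A\right) = 0 A = 0$)
$C = 0$
$B{\left(D{\left(0,4 \right)},20 \right)} C = 0 \cdot 0 = 0$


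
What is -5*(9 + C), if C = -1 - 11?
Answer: 15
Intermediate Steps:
C = -12
-5*(9 + C) = -5*(9 - 12) = -5*(-3) = 15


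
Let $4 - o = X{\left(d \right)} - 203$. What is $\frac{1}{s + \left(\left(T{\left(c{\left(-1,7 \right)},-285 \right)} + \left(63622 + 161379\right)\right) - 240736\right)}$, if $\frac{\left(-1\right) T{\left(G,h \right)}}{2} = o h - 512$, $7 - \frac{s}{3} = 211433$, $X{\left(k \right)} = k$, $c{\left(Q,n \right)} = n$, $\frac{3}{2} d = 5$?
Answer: $- \frac{1}{532899} \approx -1.8765 \cdot 10^{-6}$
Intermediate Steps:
$d = \frac{10}{3}$ ($d = \frac{2}{3} \cdot 5 = \frac{10}{3} \approx 3.3333$)
$s = -634278$ ($s = 21 - 634299 = -634278$)
$o = \frac{611}{3}$ ($o = 4 - \left(\frac{10}{3} - 203\right) = 4 - - \frac{599}{3} = 4 + \frac{599}{3} = \frac{611}{3} \approx 203.67$)
$T{\left(G,h \right)} = 1024 - \frac{1222 h}{3}$ ($T{\left(G,h \right)} = - 2 \left(\frac{611 h}{3} - 512\right) = - 2 \left(-512 + \frac{611 h}{3}\right) = 1024 - \frac{1222 h}{3}$)
$\frac{1}{s + \left(\left(T{\left(c{\left(-1,7 \right)},-285 \right)} + \left(63622 + 161379\right)\right) - 240736\right)} = \frac{1}{-634278 + \left(\left(\left(1024 - -116090\right) + \left(63622 + 161379\right)\right) - 240736\right)} = \frac{1}{-634278 + \left(\left(\left(1024 + 116090\right) + 225001\right) - 240736\right)} = \frac{1}{-634278 + \left(\left(117114 + 225001\right) - 240736\right)} = \frac{1}{-634278 + \left(342115 - 240736\right)} = \frac{1}{-634278 + 101379} = \frac{1}{-532899} = - \frac{1}{532899}$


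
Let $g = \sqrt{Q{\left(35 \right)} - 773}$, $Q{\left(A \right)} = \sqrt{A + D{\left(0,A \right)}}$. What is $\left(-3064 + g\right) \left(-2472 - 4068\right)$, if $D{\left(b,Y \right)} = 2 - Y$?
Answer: $20038560 - 6540 \sqrt{-773 + \sqrt{2}} \approx 2.0039 \cdot 10^{7} - 1.8166 \cdot 10^{5} i$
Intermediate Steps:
$Q{\left(A \right)} = \sqrt{2}$ ($Q{\left(A \right)} = \sqrt{A - \left(-2 + A\right)} = \sqrt{2}$)
$g = \sqrt{-773 + \sqrt{2}}$ ($g = \sqrt{\sqrt{2} - 773} = \sqrt{-773 + \sqrt{2}} \approx 27.777 i$)
$\left(-3064 + g\right) \left(-2472 - 4068\right) = \left(-3064 + \sqrt{-773 + \sqrt{2}}\right) \left(-2472 - 4068\right) = \left(-3064 + \sqrt{-773 + \sqrt{2}}\right) \left(-6540\right) = 20038560 - 6540 \sqrt{-773 + \sqrt{2}}$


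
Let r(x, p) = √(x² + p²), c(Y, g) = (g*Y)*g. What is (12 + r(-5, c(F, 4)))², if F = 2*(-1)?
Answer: (12 + √1049)² ≈ 1970.3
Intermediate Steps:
F = -2
c(Y, g) = Y*g² (c(Y, g) = (Y*g)*g = Y*g²)
r(x, p) = √(p² + x²)
(12 + r(-5, c(F, 4)))² = (12 + √((-2*4²)² + (-5)²))² = (12 + √((-2*16)² + 25))² = (12 + √((-32)² + 25))² = (12 + √(1024 + 25))² = (12 + √1049)²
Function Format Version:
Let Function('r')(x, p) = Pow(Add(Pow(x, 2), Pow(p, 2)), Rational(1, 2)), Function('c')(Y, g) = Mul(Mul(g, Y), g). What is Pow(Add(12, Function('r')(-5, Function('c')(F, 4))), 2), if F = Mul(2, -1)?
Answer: Pow(Add(12, Pow(1049, Rational(1, 2))), 2) ≈ 1970.3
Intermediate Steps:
F = -2
Function('c')(Y, g) = Mul(Y, Pow(g, 2)) (Function('c')(Y, g) = Mul(Mul(Y, g), g) = Mul(Y, Pow(g, 2)))
Function('r')(x, p) = Pow(Add(Pow(p, 2), Pow(x, 2)), Rational(1, 2))
Pow(Add(12, Function('r')(-5, Function('c')(F, 4))), 2) = Pow(Add(12, Pow(Add(Pow(Mul(-2, Pow(4, 2)), 2), Pow(-5, 2)), Rational(1, 2))), 2) = Pow(Add(12, Pow(Add(Pow(Mul(-2, 16), 2), 25), Rational(1, 2))), 2) = Pow(Add(12, Pow(Add(Pow(-32, 2), 25), Rational(1, 2))), 2) = Pow(Add(12, Pow(Add(1024, 25), Rational(1, 2))), 2) = Pow(Add(12, Pow(1049, Rational(1, 2))), 2)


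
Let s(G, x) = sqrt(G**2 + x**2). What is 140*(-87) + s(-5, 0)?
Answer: -12175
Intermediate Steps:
140*(-87) + s(-5, 0) = 140*(-87) + sqrt((-5)**2 + 0**2) = -12180 + sqrt(25 + 0) = -12180 + sqrt(25) = -12180 + 5 = -12175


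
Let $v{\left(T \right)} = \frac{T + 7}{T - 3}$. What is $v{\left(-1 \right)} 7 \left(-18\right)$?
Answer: $189$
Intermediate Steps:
$v{\left(T \right)} = \frac{7 + T}{-3 + T}$
$v{\left(-1 \right)} 7 \left(-18\right) = \frac{7 - 1}{-3 - 1} \cdot 7 \left(-18\right) = \frac{1}{-4} \cdot 6 \cdot 7 \left(-18\right) = \left(- \frac{1}{4}\right) 6 \cdot 7 \left(-18\right) = \left(- \frac{3}{2}\right) 7 \left(-18\right) = \left(- \frac{21}{2}\right) \left(-18\right) = 189$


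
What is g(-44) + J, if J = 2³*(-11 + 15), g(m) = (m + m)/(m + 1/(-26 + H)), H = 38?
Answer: 17920/527 ≈ 34.004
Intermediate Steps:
g(m) = 2*m/(1/12 + m) (g(m) = (m + m)/(m + 1/(-26 + 38)) = (2*m)/(m + 1/12) = (2*m)/(1/12 + m) = 2*m/(1/12 + m))
J = 32 (J = 8*4 = 32)
g(-44) + J = 24*(-44)/(1 + 12*(-44)) + 32 = 24*(-44)/(1 - 528) + 32 = 24*(-44)/(-527) + 32 = 24*(-44)*(-1/527) + 32 = 1056/527 + 32 = 17920/527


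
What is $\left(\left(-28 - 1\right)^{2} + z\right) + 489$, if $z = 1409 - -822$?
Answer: $3561$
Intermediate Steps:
$z = 2231$ ($z = 1409 + 822 = 2231$)
$\left(\left(-28 - 1\right)^{2} + z\right) + 489 = \left(\left(-28 - 1\right)^{2} + 2231\right) + 489 = \left(\left(-29\right)^{2} + 2231\right) + 489 = \left(841 + 2231\right) + 489 = 3072 + 489 = 3561$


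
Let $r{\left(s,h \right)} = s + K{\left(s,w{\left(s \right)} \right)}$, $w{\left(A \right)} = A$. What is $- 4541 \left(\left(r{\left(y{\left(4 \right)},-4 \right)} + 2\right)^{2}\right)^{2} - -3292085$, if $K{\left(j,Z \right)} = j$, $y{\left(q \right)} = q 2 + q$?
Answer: $-2071835931$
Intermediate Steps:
$y{\left(q \right)} = 3 q$ ($y{\left(q \right)} = 2 q + q = 3 q$)
$r{\left(s,h \right)} = 2 s$ ($r{\left(s,h \right)} = s + s = 2 s$)
$- 4541 \left(\left(r{\left(y{\left(4 \right)},-4 \right)} + 2\right)^{2}\right)^{2} - -3292085 = - 4541 \left(\left(2 \cdot 3 \cdot 4 + 2\right)^{2}\right)^{2} - -3292085 = - 4541 \left(\left(2 \cdot 12 + 2\right)^{2}\right)^{2} + 3292085 = - 4541 \left(\left(24 + 2\right)^{2}\right)^{2} + 3292085 = - 4541 \left(26^{2}\right)^{2} + 3292085 = - 4541 \cdot 676^{2} + 3292085 = \left(-4541\right) 456976 + 3292085 = -2075128016 + 3292085 = -2071835931$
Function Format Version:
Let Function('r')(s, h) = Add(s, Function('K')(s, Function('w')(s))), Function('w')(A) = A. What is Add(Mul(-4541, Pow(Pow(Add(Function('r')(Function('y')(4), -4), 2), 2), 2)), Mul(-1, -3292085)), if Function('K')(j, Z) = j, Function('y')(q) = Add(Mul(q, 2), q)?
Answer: -2071835931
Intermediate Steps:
Function('y')(q) = Mul(3, q) (Function('y')(q) = Add(Mul(2, q), q) = Mul(3, q))
Function('r')(s, h) = Mul(2, s) (Function('r')(s, h) = Add(s, s) = Mul(2, s))
Add(Mul(-4541, Pow(Pow(Add(Function('r')(Function('y')(4), -4), 2), 2), 2)), Mul(-1, -3292085)) = Add(Mul(-4541, Pow(Pow(Add(Mul(2, Mul(3, 4)), 2), 2), 2)), Mul(-1, -3292085)) = Add(Mul(-4541, Pow(Pow(Add(Mul(2, 12), 2), 2), 2)), 3292085) = Add(Mul(-4541, Pow(Pow(Add(24, 2), 2), 2)), 3292085) = Add(Mul(-4541, Pow(Pow(26, 2), 2)), 3292085) = Add(Mul(-4541, Pow(676, 2)), 3292085) = Add(Mul(-4541, 456976), 3292085) = Add(-2075128016, 3292085) = -2071835931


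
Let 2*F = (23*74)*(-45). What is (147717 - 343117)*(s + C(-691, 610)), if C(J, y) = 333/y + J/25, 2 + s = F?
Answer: 456800207196/61 ≈ 7.4885e+9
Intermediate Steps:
F = -38295 (F = ((23*74)*(-45))/2 = (1702*(-45))/2 = (½)*(-76590) = -38295)
s = -38297 (s = -2 - 38295 = -38297)
C(J, y) = 333/y + J/25 (C(J, y) = 333/y + J*(1/25) = 333/y + J/25)
(147717 - 343117)*(s + C(-691, 610)) = (147717 - 343117)*(-38297 + (333/610 + (1/25)*(-691))) = -195400*(-38297 + (333*(1/610) - 691/25)) = -195400*(-38297 + (333/610 - 691/25)) = -195400*(-38297 - 82637/3050) = -195400*(-116888487/3050) = 456800207196/61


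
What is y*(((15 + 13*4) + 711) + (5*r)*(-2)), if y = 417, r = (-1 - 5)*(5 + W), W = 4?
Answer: 549606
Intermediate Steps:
r = -54 (r = (-1 - 5)*(5 + 4) = -6*9 = -54)
y*(((15 + 13*4) + 711) + (5*r)*(-2)) = 417*(((15 + 13*4) + 711) + (5*(-54))*(-2)) = 417*(((15 + 52) + 711) - 270*(-2)) = 417*((67 + 711) + 540) = 417*(778 + 540) = 417*1318 = 549606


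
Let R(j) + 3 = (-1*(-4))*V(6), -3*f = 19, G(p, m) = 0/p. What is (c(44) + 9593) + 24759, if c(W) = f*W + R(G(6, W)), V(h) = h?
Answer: 102283/3 ≈ 34094.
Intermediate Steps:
G(p, m) = 0
f = -19/3 (f = -⅓*19 = -19/3 ≈ -6.3333)
R(j) = 21 (R(j) = -3 - 1*(-4)*6 = -3 + 4*6 = -3 + 24 = 21)
c(W) = 21 - 19*W/3 (c(W) = -19*W/3 + 21 = 21 - 19*W/3)
(c(44) + 9593) + 24759 = ((21 - 19/3*44) + 9593) + 24759 = ((21 - 836/3) + 9593) + 24759 = (-773/3 + 9593) + 24759 = 28006/3 + 24759 = 102283/3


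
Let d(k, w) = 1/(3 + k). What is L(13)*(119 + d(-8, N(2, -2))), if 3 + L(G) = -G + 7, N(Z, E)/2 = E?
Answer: -5346/5 ≈ -1069.2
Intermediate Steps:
N(Z, E) = 2*E
L(G) = 4 - G (L(G) = -3 + (-G + 7) = -3 + (7 - G) = 4 - G)
L(13)*(119 + d(-8, N(2, -2))) = (4 - 1*13)*(119 + 1/(3 - 8)) = (4 - 13)*(119 + 1/(-5)) = -9*(119 - 1/5) = -9*594/5 = -5346/5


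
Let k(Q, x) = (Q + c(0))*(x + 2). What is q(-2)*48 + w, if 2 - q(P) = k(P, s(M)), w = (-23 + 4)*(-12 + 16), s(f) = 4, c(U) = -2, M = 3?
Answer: 1172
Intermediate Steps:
w = -76 (w = -19*4 = -76)
k(Q, x) = (-2 + Q)*(2 + x) (k(Q, x) = (Q - 2)*(x + 2) = (-2 + Q)*(2 + x))
q(P) = 14 - 6*P (q(P) = 2 - (-4 - 2*4 + 2*P + P*4) = 2 - (-4 - 8 + 2*P + 4*P) = 2 - (-12 + 6*P) = 2 + (12 - 6*P) = 14 - 6*P)
q(-2)*48 + w = (14 - 6*(-2))*48 - 76 = (14 + 12)*48 - 76 = 26*48 - 76 = 1248 - 76 = 1172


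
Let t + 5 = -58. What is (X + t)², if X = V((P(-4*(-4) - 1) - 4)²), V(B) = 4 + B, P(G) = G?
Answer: 3844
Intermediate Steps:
t = -63 (t = -5 - 58 = -63)
X = 125 (X = 4 + ((-4*(-4) - 1) - 4)² = 4 + ((16 - 1) - 4)² = 4 + (15 - 4)² = 4 + 11² = 4 + 121 = 125)
(X + t)² = (125 - 63)² = 62² = 3844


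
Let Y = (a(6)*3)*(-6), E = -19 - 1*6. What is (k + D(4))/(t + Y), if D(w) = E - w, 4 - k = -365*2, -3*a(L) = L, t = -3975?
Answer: -235/1313 ≈ -0.17898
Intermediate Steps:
a(L) = -L/3
E = -25 (E = -19 - 6 = -25)
k = 734 (k = 4 - (-365)*2 = 4 - 1*(-730) = 4 + 730 = 734)
D(w) = -25 - w
Y = 36 (Y = (-⅓*6*3)*(-6) = -2*3*(-6) = -6*(-6) = 36)
(k + D(4))/(t + Y) = (734 + (-25 - 1*4))/(-3975 + 36) = (734 + (-25 - 4))/(-3939) = (734 - 29)*(-1/3939) = 705*(-1/3939) = -235/1313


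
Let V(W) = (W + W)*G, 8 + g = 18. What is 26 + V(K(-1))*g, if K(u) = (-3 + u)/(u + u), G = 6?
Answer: 266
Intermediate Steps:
g = 10 (g = -8 + 18 = 10)
K(u) = (-3 + u)/(2*u) (K(u) = (-3 + u)/((2*u)) = (-3 + u)*(1/(2*u)) = (-3 + u)/(2*u))
V(W) = 12*W (V(W) = (W + W)*6 = (2*W)*6 = 12*W)
26 + V(K(-1))*g = 26 + (12*((1/2)*(-3 - 1)/(-1)))*10 = 26 + (12*((1/2)*(-1)*(-4)))*10 = 26 + (12*2)*10 = 26 + 24*10 = 26 + 240 = 266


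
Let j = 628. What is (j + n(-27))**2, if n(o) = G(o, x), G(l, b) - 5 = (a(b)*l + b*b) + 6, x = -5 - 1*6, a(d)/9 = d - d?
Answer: 577600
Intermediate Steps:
a(d) = 0 (a(d) = 9*(d - d) = 9*0 = 0)
x = -11 (x = -5 - 6 = -11)
G(l, b) = 11 + b**2 (G(l, b) = 5 + ((0*l + b*b) + 6) = 5 + ((0 + b**2) + 6) = 5 + (b**2 + 6) = 5 + (6 + b**2) = 11 + b**2)
n(o) = 132 (n(o) = 11 + (-11)**2 = 11 + 121 = 132)
(j + n(-27))**2 = (628 + 132)**2 = 760**2 = 577600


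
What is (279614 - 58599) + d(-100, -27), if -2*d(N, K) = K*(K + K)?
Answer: 220286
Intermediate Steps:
d(N, K) = -K**2 (d(N, K) = -K*(K + K)/2 = -K*2*K/2 = -K**2)
(279614 - 58599) + d(-100, -27) = (279614 - 58599) - 1*(-27)**2 = 221015 - 1*729 = 221015 - 729 = 220286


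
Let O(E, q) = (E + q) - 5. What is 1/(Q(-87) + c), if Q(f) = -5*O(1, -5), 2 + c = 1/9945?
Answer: 9945/427636 ≈ 0.023256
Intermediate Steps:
O(E, q) = -5 + E + q
c = -19889/9945 (c = -2 + 1/9945 = -19889/9945 ≈ -1.9999)
Q(f) = 45 (Q(f) = -5*(-5 + 1 - 5) = -5*(-9) = 45)
1/(Q(-87) + c) = 1/(45 - 19889/9945) = 1/(427636/9945) = 9945/427636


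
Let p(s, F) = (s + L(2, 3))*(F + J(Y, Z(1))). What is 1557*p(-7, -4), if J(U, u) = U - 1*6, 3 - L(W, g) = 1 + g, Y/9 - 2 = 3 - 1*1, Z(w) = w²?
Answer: -323856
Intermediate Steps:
Y = 36 (Y = 18 + 9*(3 - 1*1) = 18 + 9*(3 - 1) = 18 + 9*2 = 18 + 18 = 36)
L(W, g) = 2 - g (L(W, g) = 3 - (1 + g) = 3 + (-1 - g) = 2 - g)
J(U, u) = -6 + U (J(U, u) = U - 6 = -6 + U)
p(s, F) = (-1 + s)*(30 + F) (p(s, F) = (s + (2 - 1*3))*(F + (-6 + 36)) = (s + (2 - 3))*(F + 30) = (s - 1)*(30 + F) = (-1 + s)*(30 + F))
1557*p(-7, -4) = 1557*(-30 - 1*(-4) + 30*(-7) - 4*(-7)) = 1557*(-30 + 4 - 210 + 28) = 1557*(-208) = -323856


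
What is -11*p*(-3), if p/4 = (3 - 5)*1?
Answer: -264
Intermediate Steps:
p = -8 (p = 4*((3 - 5)*1) = 4*(-2*1) = 4*(-2) = -8)
-11*p*(-3) = -11*(-8)*(-3) = 88*(-3) = -264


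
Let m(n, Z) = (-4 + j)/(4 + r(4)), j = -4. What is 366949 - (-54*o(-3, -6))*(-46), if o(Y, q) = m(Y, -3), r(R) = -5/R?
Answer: 4115927/11 ≈ 3.7418e+5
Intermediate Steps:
m(n, Z) = -32/11 (m(n, Z) = (-4 - 4)/(4 - 5/4) = -8/(4 - 5*1/4) = -8/(4 - 5/4) = -8/11/4 = -8*4/11 = -32/11)
o(Y, q) = -32/11
366949 - (-54*o(-3, -6))*(-46) = 366949 - (-54*(-32/11))*(-46) = 366949 - 1728*(-46)/11 = 366949 - 1*(-79488/11) = 366949 + 79488/11 = 4115927/11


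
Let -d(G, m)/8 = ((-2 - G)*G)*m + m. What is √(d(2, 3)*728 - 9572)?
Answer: 2*√28183 ≈ 335.76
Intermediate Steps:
d(G, m) = -8*m - 8*G*m*(-2 - G) (d(G, m) = -8*(((-2 - G)*G)*m + m) = -8*((G*(-2 - G))*m + m) = -8*(G*m*(-2 - G) + m) = -8*(m + G*m*(-2 - G)) = -8*m - 8*G*m*(-2 - G))
√(d(2, 3)*728 - 9572) = √((8*3*(-1 + 2² + 2*2))*728 - 9572) = √((8*3*(-1 + 4 + 4))*728 - 9572) = √((8*3*7)*728 - 9572) = √(168*728 - 9572) = √(122304 - 9572) = √112732 = 2*√28183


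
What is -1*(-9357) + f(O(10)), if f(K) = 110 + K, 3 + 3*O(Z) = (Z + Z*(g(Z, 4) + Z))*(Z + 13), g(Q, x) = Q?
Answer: 11076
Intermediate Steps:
O(Z) = -1 + (13 + Z)*(Z + 2*Z²)/3 (O(Z) = -1 + ((Z + Z*(Z + Z))*(Z + 13))/3 = -1 + ((Z + Z*(2*Z))*(13 + Z))/3 = -1 + ((Z + 2*Z²)*(13 + Z))/3 = -1 + ((13 + Z)*(Z + 2*Z²))/3 = -1 + (13 + Z)*(Z + 2*Z²)/3)
-1*(-9357) + f(O(10)) = -1*(-9357) + (110 + (-1 + 9*10² + (⅔)*10³ + (13/3)*10)) = 9357 + (110 + (-1 + 9*100 + (⅔)*1000 + 130/3)) = 9357 + (110 + (-1 + 900 + 2000/3 + 130/3)) = 9357 + (110 + 1609) = 9357 + 1719 = 11076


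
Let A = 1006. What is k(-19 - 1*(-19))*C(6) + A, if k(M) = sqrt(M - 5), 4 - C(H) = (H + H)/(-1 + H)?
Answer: 1006 + 8*I*sqrt(5)/5 ≈ 1006.0 + 3.5777*I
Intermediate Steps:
C(H) = 4 - 2*H/(-1 + H) (C(H) = 4 - (H + H)/(-1 + H) = 4 - 2*H/(-1 + H))
k(M) = sqrt(-5 + M)
k(-19 - 1*(-19))*C(6) + A = sqrt(-5 + (-19 - 1*(-19)))*(2*(-2 + 6)/(-1 + 6)) + 1006 = sqrt(-5 + (-19 + 19))*(2*4/5) + 1006 = sqrt(-5 + 0)*(2*(1/5)*4) + 1006 = sqrt(-5)*(8/5) + 1006 = (I*sqrt(5))*(8/5) + 1006 = 8*I*sqrt(5)/5 + 1006 = 1006 + 8*I*sqrt(5)/5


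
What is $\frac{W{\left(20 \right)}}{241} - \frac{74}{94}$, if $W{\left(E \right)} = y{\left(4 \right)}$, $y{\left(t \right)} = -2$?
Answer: $- \frac{9011}{11327} \approx -0.79553$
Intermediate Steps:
$W{\left(E \right)} = -2$
$\frac{W{\left(20 \right)}}{241} - \frac{74}{94} = - \frac{2}{241} - \frac{74}{94} = \left(-2\right) \frac{1}{241} - \frac{37}{47} = - \frac{2}{241} - \frac{37}{47} = - \frac{9011}{11327}$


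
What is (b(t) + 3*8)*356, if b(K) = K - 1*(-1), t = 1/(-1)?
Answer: 8544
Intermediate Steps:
t = -1
b(K) = 1 + K (b(K) = K + 1 = 1 + K)
(b(t) + 3*8)*356 = ((1 - 1) + 3*8)*356 = (0 + 24)*356 = 24*356 = 8544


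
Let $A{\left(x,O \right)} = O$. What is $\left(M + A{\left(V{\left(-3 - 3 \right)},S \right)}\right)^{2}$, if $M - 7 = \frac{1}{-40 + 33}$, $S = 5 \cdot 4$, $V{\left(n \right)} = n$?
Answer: $\frac{35344}{49} \approx 721.31$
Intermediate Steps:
$S = 20$
$M = \frac{48}{7}$ ($M = 7 + \frac{1}{-40 + 33} = 7 + \frac{1}{-7} = 7 - \frac{1}{7} = \frac{48}{7} \approx 6.8571$)
$\left(M + A{\left(V{\left(-3 - 3 \right)},S \right)}\right)^{2} = \left(\frac{48}{7} + 20\right)^{2} = \left(\frac{188}{7}\right)^{2} = \frac{35344}{49}$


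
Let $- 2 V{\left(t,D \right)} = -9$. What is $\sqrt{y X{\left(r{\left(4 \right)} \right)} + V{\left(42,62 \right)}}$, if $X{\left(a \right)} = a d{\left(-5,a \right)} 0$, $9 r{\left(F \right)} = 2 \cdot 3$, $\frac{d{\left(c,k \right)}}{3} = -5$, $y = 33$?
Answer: $\frac{3 \sqrt{2}}{2} \approx 2.1213$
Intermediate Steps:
$d{\left(c,k \right)} = -15$ ($d{\left(c,k \right)} = 3 \left(-5\right) = -15$)
$r{\left(F \right)} = \frac{2}{3}$ ($r{\left(F \right)} = \frac{2 \cdot 3}{9} = \frac{1}{9} \cdot 6 = \frac{2}{3}$)
$V{\left(t,D \right)} = \frac{9}{2}$ ($V{\left(t,D \right)} = \left(- \frac{1}{2}\right) \left(-9\right) = \frac{9}{2}$)
$X{\left(a \right)} = 0$ ($X{\left(a \right)} = a \left(-15\right) 0 = - 15 a 0 = 0$)
$\sqrt{y X{\left(r{\left(4 \right)} \right)} + V{\left(42,62 \right)}} = \sqrt{33 \cdot 0 + \frac{9}{2}} = \sqrt{0 + \frac{9}{2}} = \sqrt{\frac{9}{2}} = \frac{3 \sqrt{2}}{2}$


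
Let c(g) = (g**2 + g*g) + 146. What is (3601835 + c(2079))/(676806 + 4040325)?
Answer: 12246463/4717131 ≈ 2.5962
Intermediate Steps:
c(g) = 146 + 2*g**2 (c(g) = (g**2 + g**2) + 146 = 2*g**2 + 146 = 146 + 2*g**2)
(3601835 + c(2079))/(676806 + 4040325) = (3601835 + (146 + 2*2079**2))/(676806 + 4040325) = (3601835 + (146 + 2*4322241))/4717131 = (3601835 + (146 + 8644482))*(1/4717131) = (3601835 + 8644628)*(1/4717131) = 12246463*(1/4717131) = 12246463/4717131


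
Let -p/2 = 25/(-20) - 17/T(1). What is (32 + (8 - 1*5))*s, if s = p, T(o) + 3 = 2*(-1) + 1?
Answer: -210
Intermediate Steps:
T(o) = -4 (T(o) = -3 + (2*(-1) + 1) = -3 + (-2 + 1) = -3 - 1 = -4)
p = -6 (p = -2*(25/(-20) - 17/(-4)) = -2*(25*(-1/20) - 17*(-¼)) = -2*(-5/4 + 17/4) = -2*3 = -6)
s = -6
(32 + (8 - 1*5))*s = (32 + (8 - 1*5))*(-6) = (32 + (8 - 5))*(-6) = (32 + 3)*(-6) = 35*(-6) = -210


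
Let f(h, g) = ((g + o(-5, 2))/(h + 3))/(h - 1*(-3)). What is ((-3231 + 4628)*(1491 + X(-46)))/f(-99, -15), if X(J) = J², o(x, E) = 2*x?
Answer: -46439230464/25 ≈ -1.8576e+9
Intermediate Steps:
f(h, g) = (-10 + g)/(3 + h)² (f(h, g) = ((g + 2*(-5))/(h + 3))/(h - 1*(-3)) = ((g - 10)/(3 + h))/(h + 3) = ((-10 + g)/(3 + h))/(3 + h) = (-10 + g)/(3 + h)²)
((-3231 + 4628)*(1491 + X(-46)))/f(-99, -15) = ((-3231 + 4628)*(1491 + (-46)²))/(((-10 - 15)/(3 - 99)²)) = (1397*(1491 + 2116))/((-25/(-96)²)) = (1397*3607)/(((1/9216)*(-25))) = 5038979/(-25/9216) = 5038979*(-9216/25) = -46439230464/25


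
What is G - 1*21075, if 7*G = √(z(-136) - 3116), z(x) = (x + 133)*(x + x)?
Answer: -21075 + 10*I*√23/7 ≈ -21075.0 + 6.8512*I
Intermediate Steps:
z(x) = 2*x*(133 + x) (z(x) = (133 + x)*(2*x) = 2*x*(133 + x))
G = 10*I*√23/7 (G = √(2*(-136)*(133 - 136) - 3116)/7 = √(2*(-136)*(-3) - 3116)/7 = √(816 - 3116)/7 = √(-2300)/7 = (10*I*√23)/7 = 10*I*√23/7 ≈ 6.8512*I)
G - 1*21075 = 10*I*√23/7 - 1*21075 = 10*I*√23/7 - 21075 = -21075 + 10*I*√23/7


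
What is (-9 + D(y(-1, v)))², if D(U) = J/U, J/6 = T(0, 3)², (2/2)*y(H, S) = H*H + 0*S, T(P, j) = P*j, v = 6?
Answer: 81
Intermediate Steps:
y(H, S) = H² (y(H, S) = H*H + 0*S = H² + 0 = H²)
J = 0 (J = 6*(0*3)² = 6*0² = 6*0 = 0)
D(U) = 0 (D(U) = 0/U = 0)
(-9 + D(y(-1, v)))² = (-9 + 0)² = (-9)² = 81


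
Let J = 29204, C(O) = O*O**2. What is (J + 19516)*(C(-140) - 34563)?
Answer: -135371589360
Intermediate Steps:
C(O) = O**3
(J + 19516)*(C(-140) - 34563) = (29204 + 19516)*((-140)**3 - 34563) = 48720*(-2744000 - 34563) = 48720*(-2778563) = -135371589360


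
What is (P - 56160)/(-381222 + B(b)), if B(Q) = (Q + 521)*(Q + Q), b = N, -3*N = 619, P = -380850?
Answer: 393309/459967 ≈ 0.85508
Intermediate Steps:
N = -619/3 (N = -⅓*619 = -619/3 ≈ -206.33)
b = -619/3 ≈ -206.33
B(Q) = 2*Q*(521 + Q) (B(Q) = (521 + Q)*(2*Q) = 2*Q*(521 + Q))
(P - 56160)/(-381222 + B(b)) = (-380850 - 56160)/(-381222 + 2*(-619/3)*(521 - 619/3)) = -437010/(-381222 + 2*(-619/3)*(944/3)) = -437010/(-381222 - 1168672/9) = -437010/(-4599670/9) = -437010*(-9/4599670) = 393309/459967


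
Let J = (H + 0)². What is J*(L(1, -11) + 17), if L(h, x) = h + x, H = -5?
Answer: 175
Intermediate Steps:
J = 25 (J = (-5 + 0)² = (-5)² = 25)
J*(L(1, -11) + 17) = 25*((1 - 11) + 17) = 25*(-10 + 17) = 25*7 = 175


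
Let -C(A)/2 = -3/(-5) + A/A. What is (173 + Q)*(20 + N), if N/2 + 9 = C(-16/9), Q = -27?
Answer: -3212/5 ≈ -642.40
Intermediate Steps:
C(A) = -16/5 (C(A) = -2*(-3/(-5) + A/A) = -2*(-3*(-⅕) + 1) = -2*(⅗ + 1) = -2*8/5 = -16/5)
N = -122/5 (N = -18 + 2*(-16/5) = -18 - 32/5 = -122/5 ≈ -24.400)
(173 + Q)*(20 + N) = (173 - 27)*(20 - 122/5) = 146*(-22/5) = -3212/5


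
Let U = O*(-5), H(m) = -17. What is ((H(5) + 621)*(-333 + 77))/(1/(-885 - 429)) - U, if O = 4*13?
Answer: 203176196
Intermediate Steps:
O = 52
U = -260 (U = 52*(-5) = -260)
((H(5) + 621)*(-333 + 77))/(1/(-885 - 429)) - U = ((-17 + 621)*(-333 + 77))/(1/(-885 - 429)) - 1*(-260) = (604*(-256))/(1/(-1314)) + 260 = -154624/(-1/1314) + 260 = -154624*(-1314) + 260 = 203175936 + 260 = 203176196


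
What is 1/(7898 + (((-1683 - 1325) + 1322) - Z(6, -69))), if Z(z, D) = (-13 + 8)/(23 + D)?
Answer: 46/285747 ≈ 0.00016098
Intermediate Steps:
Z(z, D) = -5/(23 + D)
1/(7898 + (((-1683 - 1325) + 1322) - Z(6, -69))) = 1/(7898 + (((-1683 - 1325) + 1322) - (-5)/(23 - 69))) = 1/(7898 + ((-3008 + 1322) - (-5)/(-46))) = 1/(7898 + (-1686 - (-5)*(-1)/46)) = 1/(7898 + (-1686 - 1*5/46)) = 1/(7898 + (-1686 - 5/46)) = 1/(7898 - 77561/46) = 1/(285747/46) = 46/285747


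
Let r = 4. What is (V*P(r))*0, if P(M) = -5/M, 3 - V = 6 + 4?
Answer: 0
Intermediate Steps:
V = -7 (V = 3 - (6 + 4) = 3 - 1*10 = 3 - 10 = -7)
(V*P(r))*0 = -(-35)/4*0 = -7*(-5/4)*0 = (35/4)*0 = 0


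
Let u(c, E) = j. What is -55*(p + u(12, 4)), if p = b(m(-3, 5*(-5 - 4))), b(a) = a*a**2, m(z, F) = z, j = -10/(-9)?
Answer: 12815/9 ≈ 1423.9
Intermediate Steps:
j = 10/9 (j = -10*(-1/9) = 10/9 ≈ 1.1111)
u(c, E) = 10/9
b(a) = a**3
p = -27 (p = (-3)**3 = -27)
-55*(p + u(12, 4)) = -55*(-27 + 10/9) = -55*(-233/9) = 12815/9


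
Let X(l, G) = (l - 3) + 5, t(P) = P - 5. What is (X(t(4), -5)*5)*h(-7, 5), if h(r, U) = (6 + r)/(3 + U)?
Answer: -5/8 ≈ -0.62500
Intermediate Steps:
t(P) = -5 + P
X(l, G) = 2 + l (X(l, G) = (-3 + l) + 5 = 2 + l)
h(r, U) = (6 + r)/(3 + U)
(X(t(4), -5)*5)*h(-7, 5) = ((2 + (-5 + 4))*5)*((6 - 7)/(3 + 5)) = ((2 - 1)*5)*(-1/8) = (1*5)*((⅛)*(-1)) = 5*(-⅛) = -5/8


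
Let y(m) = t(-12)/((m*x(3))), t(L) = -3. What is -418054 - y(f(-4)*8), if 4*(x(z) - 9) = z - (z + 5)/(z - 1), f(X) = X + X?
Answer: -234110243/560 ≈ -4.1805e+5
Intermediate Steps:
f(X) = 2*X
x(z) = 9 + z/4 - (5 + z)/(4*(-1 + z)) (x(z) = 9 + (z - (z + 5)/(z - 1))/4 = 9 + (z - (5 + z)/(-1 + z))/4 = 9 + (z/4 - (5 + z)/(4*(-1 + z))) = 9 + z/4 - (5 + z)/(4*(-1 + z)))
y(m) = -12/(35*m) (y(m) = -3*4*(-1 + 3)/(m*(-41 + 3² + 34*3)) = -3*8/(m*(-41 + 9 + 102)) = -3*4/(35*m) = -12/(35*m))
-418054 - y(f(-4)*8) = -418054 - (-12)/(35*((2*(-4))*8)) = -418054 - (-12)/(35*((-8*8))) = -418054 - (-12)/(35*(-64)) = -418054 - (-12)*(-1)/(35*64) = -418054 - 1*3/560 = -418054 - 3/560 = -234110243/560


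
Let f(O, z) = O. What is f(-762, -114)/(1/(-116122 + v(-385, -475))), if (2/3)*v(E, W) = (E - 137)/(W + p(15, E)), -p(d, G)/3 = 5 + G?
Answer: 58843097706/665 ≈ 8.8486e+7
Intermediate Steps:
p(d, G) = -15 - 3*G (p(d, G) = -3*(5 + G) = -15 - 3*G)
v(E, W) = 3*(-137 + E)/(2*(-15 + W - 3*E)) (v(E, W) = 3*((E - 137)/(W + (-15 - 3*E)))/2 = 3*((-137 + E)/(-15 + W - 3*E))/2 = 3*(-137 + E)/(2*(-15 + W - 3*E)))
f(-762, -114)/(1/(-116122 + v(-385, -475))) = -(-88484964 + 1143*(137 - 1*(-385))/(15 - 1*(-475) + 3*(-385))) = -(-88484964 + 1143*(137 + 385)/(15 + 475 - 1155)) = -762/(1/(-116122 + (3/2)*522/(-665))) = -762/(1/(-116122 + (3/2)*(-1/665)*522)) = -762/(1/(-116122 - 783/665)) = -762/(1/(-77221913/665)) = -762/(-665/77221913) = -762*(-77221913/665) = 58843097706/665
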